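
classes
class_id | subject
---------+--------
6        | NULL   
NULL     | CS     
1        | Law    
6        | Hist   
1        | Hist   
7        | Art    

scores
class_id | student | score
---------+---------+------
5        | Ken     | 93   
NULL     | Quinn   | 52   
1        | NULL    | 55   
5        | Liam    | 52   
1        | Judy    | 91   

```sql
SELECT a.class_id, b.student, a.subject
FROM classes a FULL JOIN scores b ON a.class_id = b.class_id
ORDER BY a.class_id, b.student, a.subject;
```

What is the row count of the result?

11

FULL OUTER JOIN keeps every row from both sides; unmatched rows get NULL for the other side's columns.
Matching on a.class_id = b.class_id. A NULL in a compared column never satisfies the condition.
- a[0] class_id=6 → no match; kept with NULLs on the b side.
- a[1] class_id=NULL → no match; kept with NULLs on the b side.
- a[2] class_id=1 → 2 match(es) in b → 2 row(s).
- a[3] class_id=6 → no match; kept with NULLs on the b side.
- a[4] class_id=1 → 2 match(es) in b → 2 row(s).
- a[5] class_id=7 → no match; kept with NULLs on the b side.
- plus 3 unmatched b row(s), each kept with NULL a columns.
Total: 4 matched + 7 padded = 11 rows.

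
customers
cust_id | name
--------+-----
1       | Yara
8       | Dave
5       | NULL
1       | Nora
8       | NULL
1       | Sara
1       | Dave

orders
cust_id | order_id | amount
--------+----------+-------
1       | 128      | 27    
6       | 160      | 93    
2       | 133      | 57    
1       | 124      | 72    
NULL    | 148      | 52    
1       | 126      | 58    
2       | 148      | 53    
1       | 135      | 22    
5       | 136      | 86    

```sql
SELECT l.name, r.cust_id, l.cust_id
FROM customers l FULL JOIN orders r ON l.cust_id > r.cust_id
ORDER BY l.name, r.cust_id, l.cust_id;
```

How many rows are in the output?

27

FULL OUTER JOIN keeps every row from both sides; unmatched rows get NULL for the other side's columns.
Matching on l.cust_id > r.cust_id. A NULL in a compared column never satisfies the condition.
- l (cust_id=1) has no partner → padded with NULL.
- l (cust_id=8) pairs with 8 row(s) of r.
- l (cust_id=5) pairs with 6 row(s) of r.
- l (cust_id=1) has no partner → padded with NULL.
- l (cust_id=8) pairs with 8 row(s) of r.
- l (cust_id=1) has no partner → padded with NULL.
- l (cust_id=1) has no partner → padded with NULL.
- plus 1 unmatched r row(s), each kept with NULL l columns.
Total: 22 matched + 5 padded = 27 rows.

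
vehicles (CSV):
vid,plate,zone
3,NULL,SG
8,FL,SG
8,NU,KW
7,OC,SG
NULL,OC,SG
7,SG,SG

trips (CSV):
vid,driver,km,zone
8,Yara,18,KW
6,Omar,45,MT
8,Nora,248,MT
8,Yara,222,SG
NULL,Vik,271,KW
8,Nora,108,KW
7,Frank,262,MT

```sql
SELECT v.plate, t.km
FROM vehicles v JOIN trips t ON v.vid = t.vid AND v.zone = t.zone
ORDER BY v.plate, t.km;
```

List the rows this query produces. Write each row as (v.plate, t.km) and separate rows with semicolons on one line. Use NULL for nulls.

INNER JOIN keeps only pairs where the ON condition holds.
Matching on v.vid = t.vid AND v.zone = t.zone. A NULL in a compared column never satisfies the condition.
Matched pairs: 3.

(FL, 222); (NU, 18); (NU, 108)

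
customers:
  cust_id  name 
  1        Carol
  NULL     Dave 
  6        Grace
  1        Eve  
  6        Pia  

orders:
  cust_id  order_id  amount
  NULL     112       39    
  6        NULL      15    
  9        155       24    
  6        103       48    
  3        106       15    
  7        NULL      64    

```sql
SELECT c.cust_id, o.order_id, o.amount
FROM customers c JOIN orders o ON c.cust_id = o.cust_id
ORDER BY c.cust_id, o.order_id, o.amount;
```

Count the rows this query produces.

INNER JOIN keeps only pairs where the ON condition holds.
Matching on c.cust_id = o.cust_id. A NULL in a compared column never satisfies the condition.
Matched pairs: 4.
Total: 4 rows.

4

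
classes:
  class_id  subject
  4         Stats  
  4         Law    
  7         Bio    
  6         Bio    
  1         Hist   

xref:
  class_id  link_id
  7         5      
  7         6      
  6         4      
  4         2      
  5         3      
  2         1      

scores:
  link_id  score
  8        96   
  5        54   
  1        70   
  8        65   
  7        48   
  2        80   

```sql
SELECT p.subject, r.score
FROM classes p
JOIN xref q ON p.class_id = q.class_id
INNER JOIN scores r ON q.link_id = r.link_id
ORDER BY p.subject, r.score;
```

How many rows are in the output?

3

Joins associate left-to-right: classes INNER JOIN xref on class_id gives 5 intermediate row(s).
Then INNER JOIN `scores r` on link_id: keep only rows whose q.link_id appears in r.
Result: 3 row(s).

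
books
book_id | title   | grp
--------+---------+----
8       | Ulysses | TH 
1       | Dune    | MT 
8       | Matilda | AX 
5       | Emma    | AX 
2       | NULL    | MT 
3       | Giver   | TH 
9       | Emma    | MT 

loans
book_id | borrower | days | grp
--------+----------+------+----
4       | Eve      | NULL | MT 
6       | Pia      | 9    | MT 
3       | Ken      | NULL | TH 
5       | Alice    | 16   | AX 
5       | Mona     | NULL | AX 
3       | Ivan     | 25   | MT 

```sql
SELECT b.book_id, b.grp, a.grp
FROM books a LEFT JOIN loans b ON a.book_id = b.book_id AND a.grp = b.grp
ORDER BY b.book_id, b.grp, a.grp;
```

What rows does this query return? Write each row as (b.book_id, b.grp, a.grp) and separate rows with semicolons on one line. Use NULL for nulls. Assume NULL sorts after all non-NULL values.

LEFT JOIN keeps every row from `books`; unmatched rows get NULL for `loans`'s columns.
Matching on a.book_id = b.book_id AND a.grp = b.grp.
- a row (book_id=8, grp=TH): no match → kept, b columns NULL.
- a row (book_id=1, grp=MT): no match → kept, b columns NULL.
- a row (book_id=8, grp=AX): no match → kept, b columns NULL.
- a row (book_id=5, grp=AX): matches 2 b row(s) → 2 output row(s).
- a row (book_id=2, grp=MT): no match → kept, b columns NULL.
- a row (book_id=3, grp=TH): matches 1 b row(s) → 1 output row(s).
- a row (book_id=9, grp=MT): no match → kept, b columns NULL.
After projecting and ordering:
b.book_id | b.grp | a.grp
3 | TH | TH
5 | AX | AX
5 | AX | AX
NULL | NULL | AX
NULL | NULL | MT
NULL | NULL | MT
NULL | NULL | MT
NULL | NULL | TH

(3, TH, TH); (5, AX, AX); (5, AX, AX); (NULL, NULL, AX); (NULL, NULL, MT); (NULL, NULL, MT); (NULL, NULL, MT); (NULL, NULL, TH)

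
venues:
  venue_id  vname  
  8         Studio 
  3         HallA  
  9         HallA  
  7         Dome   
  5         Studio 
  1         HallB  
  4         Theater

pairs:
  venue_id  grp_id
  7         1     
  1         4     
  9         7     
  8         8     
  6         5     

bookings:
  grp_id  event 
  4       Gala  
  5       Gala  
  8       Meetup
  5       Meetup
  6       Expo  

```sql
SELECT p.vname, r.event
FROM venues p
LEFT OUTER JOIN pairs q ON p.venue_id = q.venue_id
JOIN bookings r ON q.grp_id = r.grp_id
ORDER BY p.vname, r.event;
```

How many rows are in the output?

2

Joins associate left-to-right: venues LEFT JOIN pairs on venue_id gives 7 intermediate row(s).
Then INNER JOIN `bookings r` on grp_id: keep only rows whose q.grp_id appears in r.
Result: 2 row(s).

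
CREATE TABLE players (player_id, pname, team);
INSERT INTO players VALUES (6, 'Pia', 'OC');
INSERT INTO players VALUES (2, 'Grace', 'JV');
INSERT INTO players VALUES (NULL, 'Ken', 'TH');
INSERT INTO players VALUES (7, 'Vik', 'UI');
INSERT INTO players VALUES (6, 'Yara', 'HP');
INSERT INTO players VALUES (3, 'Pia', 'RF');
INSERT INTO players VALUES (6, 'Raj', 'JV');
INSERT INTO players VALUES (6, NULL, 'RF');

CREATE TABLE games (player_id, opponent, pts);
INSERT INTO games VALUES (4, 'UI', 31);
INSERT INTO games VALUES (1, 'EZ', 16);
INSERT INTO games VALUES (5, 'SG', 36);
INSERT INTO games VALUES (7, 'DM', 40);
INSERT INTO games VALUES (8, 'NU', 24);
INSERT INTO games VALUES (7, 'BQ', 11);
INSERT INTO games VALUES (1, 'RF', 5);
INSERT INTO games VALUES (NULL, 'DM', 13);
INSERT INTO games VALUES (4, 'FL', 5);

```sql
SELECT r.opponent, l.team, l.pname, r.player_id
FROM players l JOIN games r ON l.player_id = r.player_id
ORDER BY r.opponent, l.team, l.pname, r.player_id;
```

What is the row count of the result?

2

INNER JOIN keeps only pairs where the ON condition holds.
Matching on l.player_id = r.player_id. A NULL in a compared column never satisfies the condition.
- l (player_id=6) has no partner → excluded.
- l (player_id=2) has no partner → excluded.
- l (player_id=NULL) has no partner → excluded.
- l (player_id=7) pairs with 2 row(s) of r.
- l (player_id=6) has no partner → excluded.
- l (player_id=3) has no partner → excluded.
- l (player_id=6) has no partner → excluded.
- l (player_id=6) has no partner → excluded.
Total: 2 rows.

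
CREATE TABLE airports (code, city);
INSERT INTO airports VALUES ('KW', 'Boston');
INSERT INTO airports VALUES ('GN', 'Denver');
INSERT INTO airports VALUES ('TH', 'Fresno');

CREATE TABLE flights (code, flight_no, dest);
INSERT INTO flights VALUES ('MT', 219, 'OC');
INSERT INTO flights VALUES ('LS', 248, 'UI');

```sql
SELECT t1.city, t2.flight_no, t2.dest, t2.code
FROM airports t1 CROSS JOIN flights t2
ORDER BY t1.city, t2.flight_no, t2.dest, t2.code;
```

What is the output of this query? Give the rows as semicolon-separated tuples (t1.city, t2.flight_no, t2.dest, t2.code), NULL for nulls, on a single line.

CROSS JOIN pairs every row of `airports` with every row of `flights`: 3 × 2 = 6 rows.
After projecting and ordering:
t1.city | t2.flight_no | t2.dest | t2.code
Boston | 219 | OC | MT
Boston | 248 | UI | LS
Denver | 219 | OC | MT
Denver | 248 | UI | LS
Fresno | 219 | OC | MT
Fresno | 248 | UI | LS

(Boston, 219, OC, MT); (Boston, 248, UI, LS); (Denver, 219, OC, MT); (Denver, 248, UI, LS); (Fresno, 219, OC, MT); (Fresno, 248, UI, LS)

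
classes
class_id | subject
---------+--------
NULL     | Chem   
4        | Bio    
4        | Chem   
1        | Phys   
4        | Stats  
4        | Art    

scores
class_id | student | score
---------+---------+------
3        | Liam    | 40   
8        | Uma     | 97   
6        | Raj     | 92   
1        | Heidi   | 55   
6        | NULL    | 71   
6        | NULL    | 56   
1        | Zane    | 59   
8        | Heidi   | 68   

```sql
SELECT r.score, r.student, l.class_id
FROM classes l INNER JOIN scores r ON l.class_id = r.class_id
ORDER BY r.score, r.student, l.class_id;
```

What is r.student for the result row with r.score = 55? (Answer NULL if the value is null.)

INNER JOIN keeps only pairs where the ON condition holds.
Matching on l.class_id = r.class_id. A NULL in a compared column never satisfies the condition.
- class_id=NULL: no matching r row, dropped.
- class_id=4: no matching r row, dropped.
- class_id=4: no matching r row, dropped.
- class_id=1: 2 matching r row(s), so 2 row(s) emitted.
- class_id=4: no matching r row, dropped.
- class_id=4: no matching r row, dropped.

Heidi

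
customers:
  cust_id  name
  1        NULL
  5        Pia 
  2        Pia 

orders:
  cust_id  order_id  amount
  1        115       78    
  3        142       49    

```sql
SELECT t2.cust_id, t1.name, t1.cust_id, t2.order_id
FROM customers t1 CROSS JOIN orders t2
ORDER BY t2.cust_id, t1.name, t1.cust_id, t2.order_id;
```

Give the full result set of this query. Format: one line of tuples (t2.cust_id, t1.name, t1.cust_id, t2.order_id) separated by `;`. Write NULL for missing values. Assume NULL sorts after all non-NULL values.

CROSS JOIN pairs every row of `customers` with every row of `orders`: 3 × 2 = 6 rows.
After projecting and ordering:
t2.cust_id | t1.name | t1.cust_id | t2.order_id
1 | Pia | 2 | 115
1 | Pia | 5 | 115
1 | NULL | 1 | 115
3 | Pia | 2 | 142
3 | Pia | 5 | 142
3 | NULL | 1 | 142

(1, Pia, 2, 115); (1, Pia, 5, 115); (1, NULL, 1, 115); (3, Pia, 2, 142); (3, Pia, 5, 142); (3, NULL, 1, 142)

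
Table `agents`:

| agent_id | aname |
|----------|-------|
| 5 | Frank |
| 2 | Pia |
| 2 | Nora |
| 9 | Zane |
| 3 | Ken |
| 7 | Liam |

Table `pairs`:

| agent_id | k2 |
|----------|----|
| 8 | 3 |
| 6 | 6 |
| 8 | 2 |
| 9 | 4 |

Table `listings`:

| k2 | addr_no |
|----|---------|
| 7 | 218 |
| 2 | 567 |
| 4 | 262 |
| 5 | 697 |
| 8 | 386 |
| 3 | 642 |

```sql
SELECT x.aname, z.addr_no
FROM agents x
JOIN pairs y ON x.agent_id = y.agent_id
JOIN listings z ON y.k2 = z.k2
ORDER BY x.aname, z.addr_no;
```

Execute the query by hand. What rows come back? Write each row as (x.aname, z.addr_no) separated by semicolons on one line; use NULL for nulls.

(Zane, 262)

Evaluate left to right. First `agents x INNER JOIN pairs y` on agent_id: 1 row(s).
Then INNER JOIN `listings z` on k2: keep only rows whose y.k2 appears in z.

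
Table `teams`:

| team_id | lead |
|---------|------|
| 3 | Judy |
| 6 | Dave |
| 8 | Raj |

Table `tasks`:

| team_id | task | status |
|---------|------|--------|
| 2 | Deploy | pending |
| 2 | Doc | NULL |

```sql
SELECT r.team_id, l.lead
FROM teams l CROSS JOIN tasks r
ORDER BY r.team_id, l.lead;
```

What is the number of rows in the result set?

CROSS JOIN pairs every row of `teams` with every row of `tasks`: 3 × 2 = 6 rows.

6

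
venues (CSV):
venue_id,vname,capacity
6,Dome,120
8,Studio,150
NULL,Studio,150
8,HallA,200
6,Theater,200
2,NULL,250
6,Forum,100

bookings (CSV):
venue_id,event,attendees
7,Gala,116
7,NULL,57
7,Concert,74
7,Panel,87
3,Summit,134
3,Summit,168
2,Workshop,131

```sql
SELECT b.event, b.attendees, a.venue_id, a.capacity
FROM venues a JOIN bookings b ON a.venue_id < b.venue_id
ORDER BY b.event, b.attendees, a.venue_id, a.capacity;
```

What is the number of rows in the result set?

INNER JOIN keeps only pairs where the ON condition holds.
Matching on a.venue_id < b.venue_id. A NULL in a compared column never satisfies the condition.
Matched pairs: 18.
Total: 18 rows.

18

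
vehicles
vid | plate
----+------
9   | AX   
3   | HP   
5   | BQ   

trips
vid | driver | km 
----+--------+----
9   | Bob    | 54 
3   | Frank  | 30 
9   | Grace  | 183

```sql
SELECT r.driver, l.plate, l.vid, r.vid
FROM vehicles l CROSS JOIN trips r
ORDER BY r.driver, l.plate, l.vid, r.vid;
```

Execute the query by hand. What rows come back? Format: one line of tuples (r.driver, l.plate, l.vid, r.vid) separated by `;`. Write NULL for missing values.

CROSS JOIN pairs every row of `vehicles` with every row of `trips`: 3 × 3 = 9 rows.

(Bob, AX, 9, 9); (Bob, BQ, 5, 9); (Bob, HP, 3, 9); (Frank, AX, 9, 3); (Frank, BQ, 5, 3); (Frank, HP, 3, 3); (Grace, AX, 9, 9); (Grace, BQ, 5, 9); (Grace, HP, 3, 9)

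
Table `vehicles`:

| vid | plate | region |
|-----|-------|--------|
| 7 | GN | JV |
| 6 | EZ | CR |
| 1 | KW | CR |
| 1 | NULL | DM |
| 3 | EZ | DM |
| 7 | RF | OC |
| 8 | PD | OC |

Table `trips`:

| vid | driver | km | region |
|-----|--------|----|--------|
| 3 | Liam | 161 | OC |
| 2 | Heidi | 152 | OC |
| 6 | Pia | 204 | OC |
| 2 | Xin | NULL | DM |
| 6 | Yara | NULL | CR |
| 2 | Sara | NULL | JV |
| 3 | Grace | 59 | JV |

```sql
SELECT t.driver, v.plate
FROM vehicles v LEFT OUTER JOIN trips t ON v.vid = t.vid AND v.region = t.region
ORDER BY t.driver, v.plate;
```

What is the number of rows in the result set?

7

LEFT JOIN keeps every row from `vehicles`; unmatched rows get NULL for `trips`'s columns.
Matching on v.vid = t.vid AND v.region = t.region.
- v (vid=7, region=JV) has no partner → padded with NULL.
- v (vid=6, region=CR) pairs with 1 row(s) of t.
- v (vid=1, region=CR) has no partner → padded with NULL.
- v (vid=1, region=DM) has no partner → padded with NULL.
- v (vid=3, region=DM) has no partner → padded with NULL.
- v (vid=7, region=OC) has no partner → padded with NULL.
- v (vid=8, region=OC) has no partner → padded with NULL.
Total: 1 matched + 6 padded = 7 rows.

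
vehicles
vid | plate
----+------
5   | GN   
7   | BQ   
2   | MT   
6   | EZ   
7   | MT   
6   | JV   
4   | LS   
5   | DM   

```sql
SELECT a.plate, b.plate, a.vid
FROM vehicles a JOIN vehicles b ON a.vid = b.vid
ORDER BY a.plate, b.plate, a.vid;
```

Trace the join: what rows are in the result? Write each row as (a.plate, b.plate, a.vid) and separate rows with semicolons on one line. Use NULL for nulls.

(BQ, BQ, 7); (BQ, MT, 7); (DM, DM, 5); (DM, GN, 5); (EZ, EZ, 6); (EZ, JV, 6); (GN, DM, 5); (GN, GN, 5); (JV, EZ, 6); (JV, JV, 6); (LS, LS, 4); (MT, BQ, 7); (MT, MT, 2); (MT, MT, 7)

INNER JOIN keeps only pairs where the ON condition holds.
Matching on a.vid = b.vid.
- vid=5: 2 matching b row(s), so 2 row(s) emitted.
- vid=7: 2 matching b row(s), so 2 row(s) emitted.
- vid=2: 1 matching b row(s), so 1 row(s) emitted.
- vid=6: 2 matching b row(s), so 2 row(s) emitted.
- vid=7: 2 matching b row(s), so 2 row(s) emitted.
- vid=6: 2 matching b row(s), so 2 row(s) emitted.
- vid=4: 1 matching b row(s), so 1 row(s) emitted.
- vid=5: 2 matching b row(s), so 2 row(s) emitted.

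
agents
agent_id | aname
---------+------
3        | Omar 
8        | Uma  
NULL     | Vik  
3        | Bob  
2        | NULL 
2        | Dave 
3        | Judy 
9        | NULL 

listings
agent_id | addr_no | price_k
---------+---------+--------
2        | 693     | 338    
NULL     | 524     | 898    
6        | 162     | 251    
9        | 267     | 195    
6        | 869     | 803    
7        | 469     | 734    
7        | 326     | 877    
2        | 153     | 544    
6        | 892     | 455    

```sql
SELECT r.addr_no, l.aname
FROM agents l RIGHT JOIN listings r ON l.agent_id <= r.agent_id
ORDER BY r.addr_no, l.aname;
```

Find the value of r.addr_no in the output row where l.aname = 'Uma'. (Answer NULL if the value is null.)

267

RIGHT JOIN keeps every row from `listings`; unmatched rows get NULL for `agents`'s columns.
Matching on l.agent_id <= r.agent_id. A NULL in a compared column never satisfies the condition.
- l row (agent_id=3): matches 6 r row(s) → 6 output row(s).
- l row (agent_id=8): matches 1 r row(s) → 1 output row(s).
- l row (agent_id=NULL): no match.
- l row (agent_id=3): matches 6 r row(s) → 6 output row(s).
- l row (agent_id=2): matches 8 r row(s) → 8 output row(s).
- l row (agent_id=2): matches 8 r row(s) → 8 output row(s).
- l row (agent_id=3): matches 6 r row(s) → 6 output row(s).
- l row (agent_id=9): matches 1 r row(s) → 1 output row(s).
- 1 row(s) from r found no l partner → padded with NULL.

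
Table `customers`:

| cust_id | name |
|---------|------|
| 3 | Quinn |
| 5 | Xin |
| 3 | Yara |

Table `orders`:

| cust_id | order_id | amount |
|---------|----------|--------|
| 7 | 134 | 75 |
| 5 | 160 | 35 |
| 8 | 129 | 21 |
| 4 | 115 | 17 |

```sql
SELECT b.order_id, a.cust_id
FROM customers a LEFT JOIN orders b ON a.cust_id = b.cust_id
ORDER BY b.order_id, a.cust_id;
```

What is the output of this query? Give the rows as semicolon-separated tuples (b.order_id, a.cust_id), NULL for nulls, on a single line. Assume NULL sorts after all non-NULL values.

(160, 5); (NULL, 3); (NULL, 3)

LEFT JOIN keeps every row from `customers`; unmatched rows get NULL for `orders`'s columns.
Matching on a.cust_id = b.cust_id.
- a row (cust_id=3): no match → kept, b columns NULL.
- a row (cust_id=5): matches 1 b row(s) → 1 output row(s).
- a row (cust_id=3): no match → kept, b columns NULL.
After projecting and ordering:
b.order_id | a.cust_id
160 | 5
NULL | 3
NULL | 3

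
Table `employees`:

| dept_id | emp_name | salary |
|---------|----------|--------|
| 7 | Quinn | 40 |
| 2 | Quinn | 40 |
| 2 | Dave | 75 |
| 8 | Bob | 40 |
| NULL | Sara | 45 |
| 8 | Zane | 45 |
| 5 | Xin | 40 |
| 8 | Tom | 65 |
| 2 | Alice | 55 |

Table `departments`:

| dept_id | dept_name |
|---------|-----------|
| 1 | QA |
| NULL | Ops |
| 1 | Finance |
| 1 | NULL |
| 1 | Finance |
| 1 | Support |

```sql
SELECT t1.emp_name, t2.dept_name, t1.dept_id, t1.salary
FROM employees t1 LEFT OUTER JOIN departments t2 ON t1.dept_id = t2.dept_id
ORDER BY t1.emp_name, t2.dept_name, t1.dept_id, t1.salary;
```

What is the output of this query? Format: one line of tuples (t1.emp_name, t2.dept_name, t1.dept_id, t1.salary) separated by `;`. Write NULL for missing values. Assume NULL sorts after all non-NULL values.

(Alice, NULL, 2, 55); (Bob, NULL, 8, 40); (Dave, NULL, 2, 75); (Quinn, NULL, 2, 40); (Quinn, NULL, 7, 40); (Sara, NULL, NULL, 45); (Tom, NULL, 8, 65); (Xin, NULL, 5, 40); (Zane, NULL, 8, 45)

LEFT JOIN keeps every row from `employees`; unmatched rows get NULL for `departments`'s columns.
Matching on t1.dept_id = t2.dept_id. A NULL in a compared column never satisfies the condition.
- t1[0] dept_id=7 → no match; kept with NULLs on the t2 side.
- t1[1] dept_id=2 → no match; kept with NULLs on the t2 side.
- t1[2] dept_id=2 → no match; kept with NULLs on the t2 side.
- t1[3] dept_id=8 → no match; kept with NULLs on the t2 side.
- t1[4] dept_id=NULL → no match; kept with NULLs on the t2 side.
- t1[5] dept_id=8 → no match; kept with NULLs on the t2 side.
- t1[6] dept_id=5 → no match; kept with NULLs on the t2 side.
- t1[7] dept_id=8 → no match; kept with NULLs on the t2 side.
- t1[8] dept_id=2 → no match; kept with NULLs on the t2 side.
After projecting and ordering:
t1.emp_name | t2.dept_name | t1.dept_id | t1.salary
Alice | NULL | 2 | 55
Bob | NULL | 8 | 40
Dave | NULL | 2 | 75
Quinn | NULL | 2 | 40
Quinn | NULL | 7 | 40
Sara | NULL | NULL | 45
Tom | NULL | 8 | 65
Xin | NULL | 5 | 40
Zane | NULL | 8 | 45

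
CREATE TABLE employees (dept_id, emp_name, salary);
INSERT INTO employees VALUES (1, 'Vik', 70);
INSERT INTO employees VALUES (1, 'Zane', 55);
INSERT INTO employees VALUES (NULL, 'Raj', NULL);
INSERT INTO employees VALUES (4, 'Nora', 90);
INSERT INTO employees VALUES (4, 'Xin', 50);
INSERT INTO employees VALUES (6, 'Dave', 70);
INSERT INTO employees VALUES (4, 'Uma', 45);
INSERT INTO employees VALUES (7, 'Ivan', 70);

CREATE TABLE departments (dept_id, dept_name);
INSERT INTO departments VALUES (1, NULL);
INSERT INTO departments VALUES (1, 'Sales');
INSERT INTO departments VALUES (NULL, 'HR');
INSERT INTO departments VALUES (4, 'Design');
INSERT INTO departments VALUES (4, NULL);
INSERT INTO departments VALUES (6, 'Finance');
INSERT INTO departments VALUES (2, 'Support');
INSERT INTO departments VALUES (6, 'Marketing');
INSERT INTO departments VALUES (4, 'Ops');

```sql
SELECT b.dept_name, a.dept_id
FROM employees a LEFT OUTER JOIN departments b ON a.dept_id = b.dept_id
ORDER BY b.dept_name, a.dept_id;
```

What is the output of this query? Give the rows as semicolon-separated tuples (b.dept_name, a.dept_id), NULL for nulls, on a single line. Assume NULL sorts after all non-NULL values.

(Design, 4); (Design, 4); (Design, 4); (Finance, 6); (Marketing, 6); (Ops, 4); (Ops, 4); (Ops, 4); (Sales, 1); (Sales, 1); (NULL, 1); (NULL, 1); (NULL, 4); (NULL, 4); (NULL, 4); (NULL, 7); (NULL, NULL)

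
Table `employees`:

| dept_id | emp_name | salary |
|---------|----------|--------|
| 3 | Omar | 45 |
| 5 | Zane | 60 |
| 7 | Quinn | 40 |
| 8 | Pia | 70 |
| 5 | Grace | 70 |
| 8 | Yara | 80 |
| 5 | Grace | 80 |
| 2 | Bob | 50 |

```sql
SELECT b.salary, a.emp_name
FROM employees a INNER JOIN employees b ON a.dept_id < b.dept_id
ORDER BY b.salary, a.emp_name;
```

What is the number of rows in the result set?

INNER JOIN keeps only pairs where the ON condition holds.
Matching on a.dept_id < b.dept_id.
- a (dept_id=3) pairs with 6 row(s) of b.
- a (dept_id=5) pairs with 3 row(s) of b.
- a (dept_id=7) pairs with 2 row(s) of b.
- a (dept_id=8) has no partner → excluded.
- a (dept_id=5) pairs with 3 row(s) of b.
- a (dept_id=8) has no partner → excluded.
- a (dept_id=5) pairs with 3 row(s) of b.
- a (dept_id=2) pairs with 7 row(s) of b.
Total: 24 rows.

24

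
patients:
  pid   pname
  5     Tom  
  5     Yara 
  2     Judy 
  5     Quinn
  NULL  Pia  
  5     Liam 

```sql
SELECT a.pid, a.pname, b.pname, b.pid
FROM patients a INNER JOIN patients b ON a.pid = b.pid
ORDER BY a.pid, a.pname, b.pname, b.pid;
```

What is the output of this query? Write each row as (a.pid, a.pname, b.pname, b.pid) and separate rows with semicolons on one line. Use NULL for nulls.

(2, Judy, Judy, 2); (5, Liam, Liam, 5); (5, Liam, Quinn, 5); (5, Liam, Tom, 5); (5, Liam, Yara, 5); (5, Quinn, Liam, 5); (5, Quinn, Quinn, 5); (5, Quinn, Tom, 5); (5, Quinn, Yara, 5); (5, Tom, Liam, 5); (5, Tom, Quinn, 5); (5, Tom, Tom, 5); (5, Tom, Yara, 5); (5, Yara, Liam, 5); (5, Yara, Quinn, 5); (5, Yara, Tom, 5); (5, Yara, Yara, 5)

INNER JOIN keeps only pairs where the ON condition holds.
Matching on a.pid = b.pid. A NULL in a compared column never satisfies the condition.
- a row (pid=5): matches 4 b row(s) → 4 output row(s).
- a row (pid=5): matches 4 b row(s) → 4 output row(s).
- a row (pid=2): matches 1 b row(s) → 1 output row(s).
- a row (pid=5): matches 4 b row(s) → 4 output row(s).
- a row (pid=NULL): no match → dropped.
- a row (pid=5): matches 4 b row(s) → 4 output row(s).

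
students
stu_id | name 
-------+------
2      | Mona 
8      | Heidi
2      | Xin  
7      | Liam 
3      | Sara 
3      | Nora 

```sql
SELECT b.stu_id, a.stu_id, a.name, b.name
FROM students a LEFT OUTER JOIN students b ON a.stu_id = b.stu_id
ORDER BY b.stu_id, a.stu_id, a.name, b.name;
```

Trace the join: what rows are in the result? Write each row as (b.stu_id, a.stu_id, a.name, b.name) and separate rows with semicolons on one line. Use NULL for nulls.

(2, 2, Mona, Mona); (2, 2, Mona, Xin); (2, 2, Xin, Mona); (2, 2, Xin, Xin); (3, 3, Nora, Nora); (3, 3, Nora, Sara); (3, 3, Sara, Nora); (3, 3, Sara, Sara); (7, 7, Liam, Liam); (8, 8, Heidi, Heidi)

LEFT JOIN keeps every row from `students a`; unmatched rows get NULL for `students b`'s columns.
Matching on a.stu_id = b.stu_id.
Matched pairs: 10; unmatched a rows kept: 0.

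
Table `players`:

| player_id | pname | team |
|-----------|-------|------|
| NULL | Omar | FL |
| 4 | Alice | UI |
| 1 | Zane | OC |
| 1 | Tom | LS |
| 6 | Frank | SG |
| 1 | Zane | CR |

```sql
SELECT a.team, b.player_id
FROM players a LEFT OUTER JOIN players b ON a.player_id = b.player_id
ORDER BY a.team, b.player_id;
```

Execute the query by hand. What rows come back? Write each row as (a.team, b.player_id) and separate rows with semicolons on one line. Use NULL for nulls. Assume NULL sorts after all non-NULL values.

LEFT JOIN keeps every row from `players a`; unmatched rows get NULL for `players b`'s columns.
Matching on a.player_id = b.player_id. A NULL in a compared column never satisfies the condition.
- a row (player_id=NULL): no match → kept, b columns NULL.
- a row (player_id=4): matches 1 b row(s) → 1 output row(s).
- a row (player_id=1): matches 3 b row(s) → 3 output row(s).
- a row (player_id=1): matches 3 b row(s) → 3 output row(s).
- a row (player_id=6): matches 1 b row(s) → 1 output row(s).
- a row (player_id=1): matches 3 b row(s) → 3 output row(s).

(CR, 1); (CR, 1); (CR, 1); (FL, NULL); (LS, 1); (LS, 1); (LS, 1); (OC, 1); (OC, 1); (OC, 1); (SG, 6); (UI, 4)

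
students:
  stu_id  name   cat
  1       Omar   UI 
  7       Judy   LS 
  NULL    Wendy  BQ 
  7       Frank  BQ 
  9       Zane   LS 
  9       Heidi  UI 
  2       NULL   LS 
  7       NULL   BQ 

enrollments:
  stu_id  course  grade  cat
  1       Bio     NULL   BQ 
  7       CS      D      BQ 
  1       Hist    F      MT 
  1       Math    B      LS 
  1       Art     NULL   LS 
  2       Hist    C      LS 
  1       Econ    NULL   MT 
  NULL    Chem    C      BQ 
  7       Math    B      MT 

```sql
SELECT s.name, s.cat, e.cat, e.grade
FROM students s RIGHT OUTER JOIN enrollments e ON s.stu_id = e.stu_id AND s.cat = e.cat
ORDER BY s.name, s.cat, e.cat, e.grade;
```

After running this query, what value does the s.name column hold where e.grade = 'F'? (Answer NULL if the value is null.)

NULL

RIGHT JOIN keeps every row from `enrollments`; unmatched rows get NULL for `students`'s columns.
Matching on s.stu_id = e.stu_id AND s.cat = e.cat. A NULL in a compared column never satisfies the condition.
- s[0] stu_id=1, cat=UI → no match.
- s[1] stu_id=7, cat=LS → no match.
- s[2] stu_id=NULL, cat=BQ → no match.
- s[3] stu_id=7, cat=BQ → 1 match(es) in e → 1 row(s).
- s[4] stu_id=9, cat=LS → no match.
- s[5] stu_id=9, cat=UI → no match.
- s[6] stu_id=2, cat=LS → 1 match(es) in e → 1 row(s).
- s[7] stu_id=7, cat=BQ → 1 match(es) in e → 1 row(s).
- plus 7 unmatched e row(s), each kept with NULL s columns.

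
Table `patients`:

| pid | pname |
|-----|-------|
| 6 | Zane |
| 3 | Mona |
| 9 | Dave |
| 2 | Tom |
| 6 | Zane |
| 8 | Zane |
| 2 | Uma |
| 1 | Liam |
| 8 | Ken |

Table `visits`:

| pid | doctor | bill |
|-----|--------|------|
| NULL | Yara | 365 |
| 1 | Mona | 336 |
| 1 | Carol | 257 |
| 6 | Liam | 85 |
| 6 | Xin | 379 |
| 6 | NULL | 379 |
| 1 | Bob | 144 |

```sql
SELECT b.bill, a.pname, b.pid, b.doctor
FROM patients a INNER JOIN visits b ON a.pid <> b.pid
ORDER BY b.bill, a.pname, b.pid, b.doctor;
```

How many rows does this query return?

45

INNER JOIN keeps only pairs where the ON condition holds.
Matching on a.pid <> b.pid. A NULL in a compared column never satisfies the condition.
- a[0] pid=6 → 3 match(es) in b → 3 row(s).
- a[1] pid=3 → 6 match(es) in b → 6 row(s).
- a[2] pid=9 → 6 match(es) in b → 6 row(s).
- a[3] pid=2 → 6 match(es) in b → 6 row(s).
- a[4] pid=6 → 3 match(es) in b → 3 row(s).
- a[5] pid=8 → 6 match(es) in b → 6 row(s).
- a[6] pid=2 → 6 match(es) in b → 6 row(s).
- a[7] pid=1 → 3 match(es) in b → 3 row(s).
- a[8] pid=8 → 6 match(es) in b → 6 row(s).
Total: 45 rows.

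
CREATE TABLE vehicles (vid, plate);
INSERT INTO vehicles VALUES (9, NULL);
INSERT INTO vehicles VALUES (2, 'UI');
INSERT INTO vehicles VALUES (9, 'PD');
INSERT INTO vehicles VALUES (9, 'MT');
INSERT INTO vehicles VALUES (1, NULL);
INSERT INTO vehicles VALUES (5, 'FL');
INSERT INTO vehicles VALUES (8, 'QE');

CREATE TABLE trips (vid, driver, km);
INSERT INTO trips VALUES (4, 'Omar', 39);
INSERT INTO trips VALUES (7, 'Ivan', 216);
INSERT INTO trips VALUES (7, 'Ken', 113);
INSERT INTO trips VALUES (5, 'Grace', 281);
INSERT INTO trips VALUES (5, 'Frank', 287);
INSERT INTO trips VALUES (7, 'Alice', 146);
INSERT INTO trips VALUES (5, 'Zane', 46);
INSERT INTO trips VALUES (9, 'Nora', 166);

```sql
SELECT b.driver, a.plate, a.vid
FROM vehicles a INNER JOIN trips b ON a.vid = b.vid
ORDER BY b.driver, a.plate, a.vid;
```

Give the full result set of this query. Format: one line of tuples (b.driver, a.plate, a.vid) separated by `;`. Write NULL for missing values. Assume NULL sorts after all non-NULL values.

(Frank, FL, 5); (Grace, FL, 5); (Nora, MT, 9); (Nora, PD, 9); (Nora, NULL, 9); (Zane, FL, 5)

INNER JOIN keeps only pairs where the ON condition holds.
Matching on a.vid = b.vid.
Matched pairs: 6.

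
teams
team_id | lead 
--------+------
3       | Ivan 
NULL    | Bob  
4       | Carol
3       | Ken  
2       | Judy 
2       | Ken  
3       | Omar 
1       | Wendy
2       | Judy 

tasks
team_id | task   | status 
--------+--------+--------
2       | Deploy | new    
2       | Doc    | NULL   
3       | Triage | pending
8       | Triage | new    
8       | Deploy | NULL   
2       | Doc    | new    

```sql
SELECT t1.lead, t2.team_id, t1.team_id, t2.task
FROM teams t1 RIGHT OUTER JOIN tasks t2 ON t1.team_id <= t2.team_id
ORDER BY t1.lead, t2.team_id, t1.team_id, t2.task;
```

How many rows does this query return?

35

RIGHT JOIN keeps every row from `tasks`; unmatched rows get NULL for `teams`'s columns.
Matching on t1.team_id <= t2.team_id. A NULL in a compared column never satisfies the condition.
- t1 row (team_id=3): matches 3 t2 row(s) → 3 output row(s).
- t1 row (team_id=NULL): no match.
- t1 row (team_id=4): matches 2 t2 row(s) → 2 output row(s).
- t1 row (team_id=3): matches 3 t2 row(s) → 3 output row(s).
- t1 row (team_id=2): matches 6 t2 row(s) → 6 output row(s).
- t1 row (team_id=2): matches 6 t2 row(s) → 6 output row(s).
- t1 row (team_id=3): matches 3 t2 row(s) → 3 output row(s).
- t1 row (team_id=1): matches 6 t2 row(s) → 6 output row(s).
- t1 row (team_id=2): matches 6 t2 row(s) → 6 output row(s).
- every t2 row matched at least one t1 row.
Total: 35 rows.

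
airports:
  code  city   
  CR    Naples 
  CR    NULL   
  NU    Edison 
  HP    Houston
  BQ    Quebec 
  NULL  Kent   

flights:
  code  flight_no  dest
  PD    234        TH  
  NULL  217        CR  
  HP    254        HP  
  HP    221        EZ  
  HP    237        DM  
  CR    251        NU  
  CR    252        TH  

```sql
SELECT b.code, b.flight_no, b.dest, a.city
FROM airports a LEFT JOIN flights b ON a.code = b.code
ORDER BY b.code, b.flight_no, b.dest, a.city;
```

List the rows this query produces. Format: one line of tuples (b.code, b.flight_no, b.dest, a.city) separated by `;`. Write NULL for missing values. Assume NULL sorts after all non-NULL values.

LEFT JOIN keeps every row from `airports`; unmatched rows get NULL for `flights`'s columns.
Matching on a.code = b.code. A NULL in a compared column never satisfies the condition.
- a (code=CR) pairs with 2 row(s) of b.
- a (code=CR) pairs with 2 row(s) of b.
- a (code=NU) has no partner → padded with NULL.
- a (code=HP) pairs with 3 row(s) of b.
- a (code=BQ) has no partner → padded with NULL.
- a (code=NULL) has no partner → padded with NULL.
After projecting and ordering:
b.code | b.flight_no | b.dest | a.city
CR | 251 | NU | Naples
CR | 251 | NU | NULL
CR | 252 | TH | Naples
CR | 252 | TH | NULL
HP | 221 | EZ | Houston
HP | 237 | DM | Houston
HP | 254 | HP | Houston
NULL | NULL | NULL | Edison
NULL | NULL | NULL | Kent
NULL | NULL | NULL | Quebec

(CR, 251, NU, Naples); (CR, 251, NU, NULL); (CR, 252, TH, Naples); (CR, 252, TH, NULL); (HP, 221, EZ, Houston); (HP, 237, DM, Houston); (HP, 254, HP, Houston); (NULL, NULL, NULL, Edison); (NULL, NULL, NULL, Kent); (NULL, NULL, NULL, Quebec)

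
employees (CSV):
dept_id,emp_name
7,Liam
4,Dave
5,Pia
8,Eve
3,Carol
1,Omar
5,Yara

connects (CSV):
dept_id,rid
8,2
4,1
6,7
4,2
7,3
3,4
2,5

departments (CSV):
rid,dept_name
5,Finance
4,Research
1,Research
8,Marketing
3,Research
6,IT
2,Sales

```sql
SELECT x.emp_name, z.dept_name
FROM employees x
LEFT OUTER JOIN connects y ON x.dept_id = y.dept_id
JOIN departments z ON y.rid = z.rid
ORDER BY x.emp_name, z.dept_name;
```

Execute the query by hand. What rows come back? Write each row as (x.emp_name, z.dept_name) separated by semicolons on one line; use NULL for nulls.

(Carol, Research); (Dave, Research); (Dave, Sales); (Eve, Sales); (Liam, Research)

Evaluate left to right. First `employees x LEFT JOIN connects y` on dept_id: 8 row(s).
Then INNER JOIN `departments z` on rid: keep only rows whose y.rid appears in z.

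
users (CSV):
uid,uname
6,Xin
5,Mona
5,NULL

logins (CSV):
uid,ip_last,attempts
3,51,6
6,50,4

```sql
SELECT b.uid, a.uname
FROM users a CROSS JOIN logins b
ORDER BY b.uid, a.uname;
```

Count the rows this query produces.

6

CROSS JOIN pairs every row of `users` with every row of `logins`: 3 × 2 = 6 rows.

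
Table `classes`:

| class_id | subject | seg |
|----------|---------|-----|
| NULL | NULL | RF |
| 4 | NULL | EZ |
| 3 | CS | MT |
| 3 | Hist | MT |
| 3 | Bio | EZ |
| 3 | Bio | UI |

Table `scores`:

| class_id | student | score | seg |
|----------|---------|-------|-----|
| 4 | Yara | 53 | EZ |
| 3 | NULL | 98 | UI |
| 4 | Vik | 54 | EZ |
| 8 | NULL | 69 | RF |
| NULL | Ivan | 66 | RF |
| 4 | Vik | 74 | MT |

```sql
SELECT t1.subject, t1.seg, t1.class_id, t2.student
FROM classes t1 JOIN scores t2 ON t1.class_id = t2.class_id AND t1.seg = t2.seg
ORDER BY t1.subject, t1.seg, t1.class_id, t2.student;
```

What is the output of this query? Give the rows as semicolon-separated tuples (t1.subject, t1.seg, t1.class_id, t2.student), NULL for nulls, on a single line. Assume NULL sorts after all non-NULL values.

INNER JOIN keeps only pairs where the ON condition holds.
Matching on t1.class_id = t2.class_id AND t1.seg = t2.seg. A NULL in a compared column never satisfies the condition.
- t1 (class_id=NULL, seg=RF) has no partner → excluded.
- t1 (class_id=4, seg=EZ) pairs with 2 row(s) of t2.
- t1 (class_id=3, seg=MT) has no partner → excluded.
- t1 (class_id=3, seg=MT) has no partner → excluded.
- t1 (class_id=3, seg=EZ) has no partner → excluded.
- t1 (class_id=3, seg=UI) pairs with 1 row(s) of t2.
After projecting and ordering:
t1.subject | t1.seg | t1.class_id | t2.student
Bio | UI | 3 | NULL
NULL | EZ | 4 | Vik
NULL | EZ | 4 | Yara

(Bio, UI, 3, NULL); (NULL, EZ, 4, Vik); (NULL, EZ, 4, Yara)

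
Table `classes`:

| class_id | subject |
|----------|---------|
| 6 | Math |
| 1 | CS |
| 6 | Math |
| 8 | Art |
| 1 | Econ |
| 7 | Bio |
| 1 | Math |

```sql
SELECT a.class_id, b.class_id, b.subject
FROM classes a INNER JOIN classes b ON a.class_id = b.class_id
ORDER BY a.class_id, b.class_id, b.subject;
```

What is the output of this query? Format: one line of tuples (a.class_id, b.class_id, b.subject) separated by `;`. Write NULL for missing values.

(1, 1, CS); (1, 1, CS); (1, 1, CS); (1, 1, Econ); (1, 1, Econ); (1, 1, Econ); (1, 1, Math); (1, 1, Math); (1, 1, Math); (6, 6, Math); (6, 6, Math); (6, 6, Math); (6, 6, Math); (7, 7, Bio); (8, 8, Art)

INNER JOIN keeps only pairs where the ON condition holds.
Matching on a.class_id = b.class_id.
- a[0] class_id=6 → 2 match(es) in b → 2 row(s).
- a[1] class_id=1 → 3 match(es) in b → 3 row(s).
- a[2] class_id=6 → 2 match(es) in b → 2 row(s).
- a[3] class_id=8 → 1 match(es) in b → 1 row(s).
- a[4] class_id=1 → 3 match(es) in b → 3 row(s).
- a[5] class_id=7 → 1 match(es) in b → 1 row(s).
- a[6] class_id=1 → 3 match(es) in b → 3 row(s).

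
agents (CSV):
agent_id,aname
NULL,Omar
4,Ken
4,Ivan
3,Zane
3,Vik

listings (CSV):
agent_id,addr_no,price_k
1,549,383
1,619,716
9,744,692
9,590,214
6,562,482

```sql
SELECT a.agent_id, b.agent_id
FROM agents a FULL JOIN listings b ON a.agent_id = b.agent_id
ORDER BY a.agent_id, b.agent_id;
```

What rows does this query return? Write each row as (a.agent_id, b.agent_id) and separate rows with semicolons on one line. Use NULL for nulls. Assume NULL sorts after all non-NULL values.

(3, NULL); (3, NULL); (4, NULL); (4, NULL); (NULL, 1); (NULL, 1); (NULL, 6); (NULL, 9); (NULL, 9); (NULL, NULL)

FULL OUTER JOIN keeps every row from both sides; unmatched rows get NULL for the other side's columns.
Matching on a.agent_id = b.agent_id. A NULL in a compared column never satisfies the condition.
- a[0] agent_id=NULL → no match; kept with NULLs on the b side.
- a[1] agent_id=4 → no match; kept with NULLs on the b side.
- a[2] agent_id=4 → no match; kept with NULLs on the b side.
- a[3] agent_id=3 → no match; kept with NULLs on the b side.
- a[4] agent_id=3 → no match; kept with NULLs on the b side.
- 5 b row(s) had no a match → kept, a columns NULL.
After projecting and ordering:
a.agent_id | b.agent_id
3 | NULL
3 | NULL
4 | NULL
4 | NULL
NULL | 1
NULL | 1
NULL | 6
NULL | 9
NULL | 9
NULL | NULL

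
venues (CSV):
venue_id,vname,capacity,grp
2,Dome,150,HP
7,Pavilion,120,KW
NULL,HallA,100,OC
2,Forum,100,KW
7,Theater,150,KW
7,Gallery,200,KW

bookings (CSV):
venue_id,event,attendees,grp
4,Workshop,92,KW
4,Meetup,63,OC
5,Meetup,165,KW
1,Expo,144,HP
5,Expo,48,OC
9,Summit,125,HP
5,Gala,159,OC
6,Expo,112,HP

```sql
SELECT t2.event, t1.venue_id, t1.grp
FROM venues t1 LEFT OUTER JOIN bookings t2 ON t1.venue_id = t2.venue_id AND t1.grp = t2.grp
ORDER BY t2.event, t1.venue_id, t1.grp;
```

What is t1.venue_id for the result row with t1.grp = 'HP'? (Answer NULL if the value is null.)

LEFT JOIN keeps every row from `venues`; unmatched rows get NULL for `bookings`'s columns.
Matching on t1.venue_id = t2.venue_id AND t1.grp = t2.grp. A NULL in a compared column never satisfies the condition.
- venue_id=2, grp=HP: no t2 row matches, row kept with t2 columns NULL.
- venue_id=7, grp=KW: no t2 row matches, row kept with t2 columns NULL.
- venue_id=NULL, grp=OC: no t2 row matches, row kept with t2 columns NULL.
- venue_id=2, grp=KW: no t2 row matches, row kept with t2 columns NULL.
- venue_id=7, grp=KW: no t2 row matches, row kept with t2 columns NULL.
- venue_id=7, grp=KW: no t2 row matches, row kept with t2 columns NULL.

2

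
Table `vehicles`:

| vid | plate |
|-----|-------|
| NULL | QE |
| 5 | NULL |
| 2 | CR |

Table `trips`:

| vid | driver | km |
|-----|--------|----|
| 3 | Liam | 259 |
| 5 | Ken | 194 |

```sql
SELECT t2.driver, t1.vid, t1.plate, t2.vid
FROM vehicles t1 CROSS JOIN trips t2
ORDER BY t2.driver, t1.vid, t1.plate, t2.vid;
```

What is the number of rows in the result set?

6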